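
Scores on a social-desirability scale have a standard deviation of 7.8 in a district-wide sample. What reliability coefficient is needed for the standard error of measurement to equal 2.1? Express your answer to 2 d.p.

Required reliability = 1 − (SEM/SD)² = 1 − 0.07249 ≈ 0.92751

0.93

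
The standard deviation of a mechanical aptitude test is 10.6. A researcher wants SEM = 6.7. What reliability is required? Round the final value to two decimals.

0.60

Required reliability = 1 − (SEM/SD)² = 1 − 0.3995 ≈ 0.6005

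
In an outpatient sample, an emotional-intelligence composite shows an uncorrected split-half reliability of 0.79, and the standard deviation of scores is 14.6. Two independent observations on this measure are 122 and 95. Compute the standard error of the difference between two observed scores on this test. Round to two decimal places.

Spearman-Brown: r = 2(0.79) / (1 + 0.79) = 1.5800 / 1.7900 ≃ 0.8827
SEM = 14.6000 * √(1 − 0.8827) = 14.6000 * √0.1173 ≃ 14.6000 * 0.3425 ≃ 5.0008
SE_diff = √2 * SEM ≃ 7.0721

7.07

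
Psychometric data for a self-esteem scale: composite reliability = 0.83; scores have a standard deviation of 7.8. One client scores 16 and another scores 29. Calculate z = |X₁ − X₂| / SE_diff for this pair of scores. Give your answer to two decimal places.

2.86

SEM = 7.80000 * √(1 − 0.83000) = 7.80000 * √0.17000 ≈ 7.80000 * 0.41231 ≈ 3.21602
Standard error of the difference = 3.21602·√2 ≈ 4.54814
z = |16 − 29| / 4.54814 = 13 / 4.54814 ≈ 2.85831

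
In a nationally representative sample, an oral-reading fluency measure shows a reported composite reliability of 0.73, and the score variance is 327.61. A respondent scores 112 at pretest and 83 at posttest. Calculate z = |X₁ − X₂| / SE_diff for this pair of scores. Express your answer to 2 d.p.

2.18

SD = √327.61 ≃ 18.10000
SEM = 18.10000 · √(1 − 0.73000) = 18.10000 · √0.27000 ≃ 18.10000 · 0.51962 ≃ 9.40504
SE_diff = √2 · SEM ≃ 13.30073
z = 29 / 13.30073 ≃ 2.18033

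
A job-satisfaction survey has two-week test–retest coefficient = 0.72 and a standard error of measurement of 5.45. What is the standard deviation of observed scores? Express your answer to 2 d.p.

SD = SEM / √(1 − r) = 5.45 / √0.2800 ≈ 5.45 / 0.5292 ≈ 10.2995

10.30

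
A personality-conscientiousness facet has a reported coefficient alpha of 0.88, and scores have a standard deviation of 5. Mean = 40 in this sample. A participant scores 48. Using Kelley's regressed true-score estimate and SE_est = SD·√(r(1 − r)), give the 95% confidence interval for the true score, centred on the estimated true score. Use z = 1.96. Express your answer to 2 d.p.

T̂ = r·X + (1 − r)·M = 0.88000×48 + 0.12000×40 = 42.24000 + 4.80000 ≃ 47.04000
SE_est = SD × √(r(1 − r)) = 5.00000 × √0.10560 ≃ 5.00000 × 0.32496 ≃ 1.62481
95% CI: 47.04000 ± 3.18462 ≃ (43.85538, 50.22462)

[43.86, 50.22]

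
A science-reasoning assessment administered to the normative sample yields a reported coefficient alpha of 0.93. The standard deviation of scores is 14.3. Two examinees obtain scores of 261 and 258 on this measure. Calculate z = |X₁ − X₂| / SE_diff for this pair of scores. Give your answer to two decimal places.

SEM = 14.300·√(1 − 0.930) ≃ 3.783
SE_diff = √2 · SEM ≃ 5.351
z = 3 / 5.351 ≃ 0.561

0.56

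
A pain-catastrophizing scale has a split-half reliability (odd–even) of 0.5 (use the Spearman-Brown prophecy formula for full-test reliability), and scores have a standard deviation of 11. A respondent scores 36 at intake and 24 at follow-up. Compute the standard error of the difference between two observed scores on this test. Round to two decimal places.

8.98

r_full = 2·0.5 / (1 + 0.5) ≈ 0.6667
The standard error of measurement is 11.0000·√(1 − 0.6667) ≈ 11.0000·0.5774 ≈ 6.3509.
SE_diff = SEM · √2 ≈ 6.3509 · 1.4142 ≈ 8.9815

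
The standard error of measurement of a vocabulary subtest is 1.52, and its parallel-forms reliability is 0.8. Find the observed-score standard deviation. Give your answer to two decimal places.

σ = SEM·(1 − r)^(−1/2) ≈ 1.52·2.2361 ≈ 3.3988

3.40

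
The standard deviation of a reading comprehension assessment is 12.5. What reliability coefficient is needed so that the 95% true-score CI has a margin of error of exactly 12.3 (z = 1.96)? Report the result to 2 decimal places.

SEM needed = half-width / z = 12.3/1.96 ≈ 6.2755
r = 1 − (6.2755/12.5)² ≈ 1 − 0.2520 ≈ 0.7480

0.75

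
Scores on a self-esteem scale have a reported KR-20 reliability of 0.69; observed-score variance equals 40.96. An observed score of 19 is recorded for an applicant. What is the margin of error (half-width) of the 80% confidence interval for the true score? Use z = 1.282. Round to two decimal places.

4.57

σ = 40.96^(1/2) = 6.400
The standard error of measurement is 6.400×√(1 − 0.690) ≃ 6.400×0.557 ≃ 3.563.
Margin = 1.282 × 3.563 ≃ 4.568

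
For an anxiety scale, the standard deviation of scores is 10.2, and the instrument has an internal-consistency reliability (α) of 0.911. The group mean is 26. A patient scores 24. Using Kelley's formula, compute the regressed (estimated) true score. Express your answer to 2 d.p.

T̂ = 0.91100(24) + 0.08900(26) ≈ 24.17800

24.18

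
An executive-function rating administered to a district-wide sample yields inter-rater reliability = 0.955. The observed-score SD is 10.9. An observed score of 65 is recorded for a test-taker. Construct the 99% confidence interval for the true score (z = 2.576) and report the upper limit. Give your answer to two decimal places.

The standard error of measurement is 10.900×√(1 − 0.955) ≈ 10.900×0.212 ≈ 2.312.
2.576 × SEM ≈ 5.956
Upper bound: 65 + 5.956 = 70.956

70.96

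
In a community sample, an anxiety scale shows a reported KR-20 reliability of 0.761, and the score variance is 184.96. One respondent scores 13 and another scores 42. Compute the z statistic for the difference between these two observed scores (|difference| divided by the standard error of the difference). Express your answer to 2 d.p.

3.08

SD = √184.96 = 13.6000
The standard error of measurement is 13.6000·√(1 − 0.7610) ≈ 13.6000·0.4889 ≈ 6.6487.
SE_diff = SEM · √2 ≈ 6.6487 · 1.4142 ≈ 9.4027
z = |13 − 42| / 9.4027 = 29 / 9.4027 ≈ 3.0842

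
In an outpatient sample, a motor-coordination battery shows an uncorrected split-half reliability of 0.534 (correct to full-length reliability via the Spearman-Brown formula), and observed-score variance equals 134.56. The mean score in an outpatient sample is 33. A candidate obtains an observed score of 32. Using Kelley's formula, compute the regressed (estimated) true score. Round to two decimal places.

Spearman-Brown: r = 2(0.534) / (1 + 0.534) = 1.068 / 1.534 ≃ 0.696
T̂ = r·X + (1 − r)·M = 0.696×32 + 0.304×33 ≃ 22.279 + 10.025 ≃ 32.304

32.30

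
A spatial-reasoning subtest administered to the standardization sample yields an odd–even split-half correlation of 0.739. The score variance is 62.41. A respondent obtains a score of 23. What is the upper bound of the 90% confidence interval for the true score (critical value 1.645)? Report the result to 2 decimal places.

σ = 62.41^(1/2) = 7.9000
r_full = 2·0.739 / (1 + 0.739) ≈ 0.8499
The standard error of measurement is 7.9000*√(1 − 0.8499) ≈ 7.9000*0.3874 ≈ 3.0605.
Margin = 1.645 * 3.0605 ≈ 5.0346
Upper limit = 23 + 5.0346 ≈ 28.0346

28.03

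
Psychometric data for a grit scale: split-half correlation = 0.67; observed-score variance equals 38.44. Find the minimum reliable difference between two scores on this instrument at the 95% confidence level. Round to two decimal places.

7.64

σ = 38.44^(1/2) = 6.2000
r_full = 2·0.67 / (1 + 0.67) ≈ 0.8024
SEM = 6.2000×√(1 − 0.8024) ≈ 2.7561
SE_diff = √2 × SEM ≈ 3.8977
Smallest detectable difference = 1.96×3.8977 ≈ 7.6394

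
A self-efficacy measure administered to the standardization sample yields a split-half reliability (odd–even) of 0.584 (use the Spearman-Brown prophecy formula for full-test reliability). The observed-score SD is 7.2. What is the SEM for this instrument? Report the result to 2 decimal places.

Spearman-Brown: r = 2(0.584) / (1 + 0.584) = 1.168 / 1.584 ≃ 0.737
SEM = 7.200 × √(1 − 0.737) = 7.200 × √0.263 ≃ 7.200 × 0.512 ≃ 3.690

3.69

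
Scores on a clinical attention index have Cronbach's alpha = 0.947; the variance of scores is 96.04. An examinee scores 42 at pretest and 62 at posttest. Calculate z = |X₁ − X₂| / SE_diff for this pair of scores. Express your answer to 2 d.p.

6.27

SD = √96.04 = 9.8000
The standard error of measurement is 9.8000·√(1 − 0.9470) ≈ 9.8000·0.2302 ≈ 2.2561.
SE_diff = SEM · √2 ≈ 2.2561 · 1.4142 ≈ 3.1906
z = 20 / 3.1906 ≈ 6.2683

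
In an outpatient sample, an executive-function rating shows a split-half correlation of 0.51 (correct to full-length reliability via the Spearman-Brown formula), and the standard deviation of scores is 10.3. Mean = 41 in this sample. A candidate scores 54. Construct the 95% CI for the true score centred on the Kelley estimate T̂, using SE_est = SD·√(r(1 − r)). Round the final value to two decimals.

[40.33, 59.23]

Spearman-Brown: r = 2(0.51) / (1 + 0.51) = 1.02000 / 1.51000 ≈ 0.67550
T̂ = r·X + (1 − r)·M = 0.67550×54 + 0.32450×41 ≈ 36.47682 + 13.30464 ≈ 49.78146
SE_est = SD × √(r(1 − r)) = 10.30000 × √0.21920 ≈ 10.30000 × 0.46819 ≈ 4.82235
95% CI: 49.78146 ± 9.45180 ≈ (40.32966, 59.23326)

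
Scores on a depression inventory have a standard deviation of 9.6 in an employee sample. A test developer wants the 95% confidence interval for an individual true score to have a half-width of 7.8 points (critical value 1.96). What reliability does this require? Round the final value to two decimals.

0.83

Required SEM = 7.8 / 1.96 ≃ 3.97959
r = 1 − (SEM / SD)² = 1 − (3.97959 / 9.6)² ≃ 1 − 0.17184 ≃ 0.82816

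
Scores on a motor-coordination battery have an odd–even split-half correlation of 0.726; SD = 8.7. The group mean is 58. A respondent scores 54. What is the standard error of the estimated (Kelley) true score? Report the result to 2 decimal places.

Full-length reliability (Spearman-Brown) = 2(0.726)/(1+0.726) ≃ 0.8413
SE_est = 8.7000·√[r(1 − r)] ≃ 3.1793

3.18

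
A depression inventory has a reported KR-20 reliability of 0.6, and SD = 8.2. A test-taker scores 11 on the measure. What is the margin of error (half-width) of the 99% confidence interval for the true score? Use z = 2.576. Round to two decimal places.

13.36

The standard error of measurement is 8.200*√(1 − 0.600) ≈ 8.200*0.632 ≈ 5.186.
Half-width = 2.576*5.186 ≈ 13.359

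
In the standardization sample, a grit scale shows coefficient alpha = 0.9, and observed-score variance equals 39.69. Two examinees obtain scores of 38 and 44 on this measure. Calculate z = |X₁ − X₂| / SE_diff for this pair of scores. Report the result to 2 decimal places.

SD = √39.69 ≈ 6.3000
SEM = 6.3000 × √(1 − 0.9000) = 6.3000 × √0.1000 ≈ 6.3000 × 0.3162 ≈ 1.9922
SE_diff = SEM × √2 ≈ 1.9922 × 1.4142 ≈ 2.8174
z = 6 / 2.8174 ≈ 2.1296

2.13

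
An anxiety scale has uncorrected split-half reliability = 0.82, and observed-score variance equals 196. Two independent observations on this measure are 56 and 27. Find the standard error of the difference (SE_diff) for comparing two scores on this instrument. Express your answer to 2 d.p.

SD = √196 ≈ 14.000
r_full = 2·0.82 / (1 + 0.82) ≈ 0.901
SEM = 14.000×√(1 − 0.901) ≈ 4.403
SE_diff = √2 × SEM ≈ 6.226

6.23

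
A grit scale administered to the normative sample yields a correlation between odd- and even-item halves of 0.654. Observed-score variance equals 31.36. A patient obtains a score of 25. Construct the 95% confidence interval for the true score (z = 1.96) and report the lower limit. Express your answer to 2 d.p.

19.98

σ = 31.36^(1/2) = 5.60000
Spearman-Brown: r = 2(0.654) / (1 + 0.654) = 1.30800 / 1.65400 ≃ 0.79081
SEM = 5.60000·√(1 − 0.79081) ≃ 2.56129
Half-width = 1.96·2.56129 ≃ 5.02012
Lower bound: 25 − 5.02012 = 19.97988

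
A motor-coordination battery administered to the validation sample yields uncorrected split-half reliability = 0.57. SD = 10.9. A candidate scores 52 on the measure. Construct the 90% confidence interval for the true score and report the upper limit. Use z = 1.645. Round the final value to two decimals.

r_full = 2·0.57 / (1 + 0.57) ≈ 0.726
SEM = 10.900 × √(1 − 0.726) = 10.900 × √0.274 ≈ 10.900 × 0.523 ≈ 5.704
Margin = 1.645 × 5.704 ≈ 9.384
Upper limit = 52 + 9.384 ≈ 61.384

61.38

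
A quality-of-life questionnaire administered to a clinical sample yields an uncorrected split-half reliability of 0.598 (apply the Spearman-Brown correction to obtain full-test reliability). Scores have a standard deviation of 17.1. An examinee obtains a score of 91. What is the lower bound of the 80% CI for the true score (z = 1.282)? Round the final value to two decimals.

80.00

Spearman-Brown: r = 2(0.598) / (1 + 0.598) = 1.1960 / 1.5980 ≃ 0.7484
SEM = 17.1000·√(1 − 0.7484) ≃ 8.5767
Margin = 1.282 · 8.5767 ≃ 10.9953
Lower bound: 91 − 10.9953 = 80.0047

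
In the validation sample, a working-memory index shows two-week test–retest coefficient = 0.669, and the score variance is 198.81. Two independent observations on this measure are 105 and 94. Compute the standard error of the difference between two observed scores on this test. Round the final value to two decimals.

SD = √198.81 = 14.100
The standard error of measurement is 14.100×√(1 − 0.669) ≈ 14.100×0.575 ≈ 8.112.
Standard error of the difference = 8.112·√2 ≈ 11.472

11.47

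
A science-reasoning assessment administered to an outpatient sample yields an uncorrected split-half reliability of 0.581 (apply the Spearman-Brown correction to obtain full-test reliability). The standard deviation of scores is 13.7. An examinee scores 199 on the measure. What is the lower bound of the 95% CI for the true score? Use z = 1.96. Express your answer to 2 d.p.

185.18

Full-length reliability (Spearman-Brown) = 2(0.581)/(1+0.581) ≈ 0.7350
SEM = 13.7000 × √(1 − 0.7350) = 13.7000 × √0.2650 ≈ 13.7000 × 0.5148 ≈ 7.0528
Half-width = 1.96×7.0528 ≈ 13.8235
Lower limit = 199 − 13.8235 ≈ 185.1765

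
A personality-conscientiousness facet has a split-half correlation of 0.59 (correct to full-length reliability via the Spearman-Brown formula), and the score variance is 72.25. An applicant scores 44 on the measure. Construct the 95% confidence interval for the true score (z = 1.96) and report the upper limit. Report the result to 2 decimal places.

52.46

SD = √72.25 = 8.50000
r_full = 2·0.59 / (1 + 0.59) ≈ 0.74214
The standard error of measurement is 8.50000×√(1 − 0.74214) ≈ 8.50000×0.50780 ≈ 4.31631.
Half-width = 1.96×4.31631 ≈ 8.45996
Upper bound: 44 + 8.45996 = 52.45996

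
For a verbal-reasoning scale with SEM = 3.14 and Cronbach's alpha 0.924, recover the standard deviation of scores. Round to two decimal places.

11.39

SD = 3.14 / √(1 − 0.924) ≈ 11.3900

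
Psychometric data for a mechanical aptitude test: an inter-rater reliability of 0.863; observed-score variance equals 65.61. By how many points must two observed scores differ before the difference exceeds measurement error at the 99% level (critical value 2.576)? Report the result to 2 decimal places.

10.92

σ = 65.61^(1/2) = 8.100
The standard error of measurement is 8.100*√(1 − 0.863) ≈ 8.100*0.370 ≈ 2.998.
Standard error of the difference = 2.998·√2 ≈ 4.240
Smallest detectable difference = 2.576*4.240 ≈ 10.922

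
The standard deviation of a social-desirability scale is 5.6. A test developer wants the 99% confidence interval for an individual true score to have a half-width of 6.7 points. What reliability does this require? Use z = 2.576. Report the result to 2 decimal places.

0.78

SEM needed = half-width / z = 6.7/2.576 ≈ 2.601
r = 1 − (2.601/5.6)² ≈ 1 − 0.216 ≈ 0.784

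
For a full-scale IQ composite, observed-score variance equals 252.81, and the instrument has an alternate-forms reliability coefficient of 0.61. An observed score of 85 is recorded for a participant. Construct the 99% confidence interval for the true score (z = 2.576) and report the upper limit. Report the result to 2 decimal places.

110.58

SD = √252.81 = 15.900
SEM = 15.900 × √(1 − 0.610) = 15.900 × √0.390 ≈ 15.900 × 0.624 ≈ 9.930
2.576 × SEM ≈ 25.579
Upper bound: 85 + 25.579 = 110.579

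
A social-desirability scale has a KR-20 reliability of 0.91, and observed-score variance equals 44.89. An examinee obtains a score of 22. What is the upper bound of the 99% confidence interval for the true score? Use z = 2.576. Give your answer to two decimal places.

27.18

σ = 44.89^(1/2) = 6.7000
SEM = 6.7000×√(1 − 0.9100) ≈ 2.0100
Margin = 2.576 × 2.0100 ≈ 5.1778
Upper limit = 22 + 5.1778 ≈ 27.1778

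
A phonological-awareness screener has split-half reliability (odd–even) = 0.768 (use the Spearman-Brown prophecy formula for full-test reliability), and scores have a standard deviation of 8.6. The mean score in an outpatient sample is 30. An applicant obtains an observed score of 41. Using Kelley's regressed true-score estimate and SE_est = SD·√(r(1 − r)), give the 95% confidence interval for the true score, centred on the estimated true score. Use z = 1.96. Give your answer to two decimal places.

[33.87, 45.25]

Spearman-Brown: r = 2(0.768) / (1 + 0.768) = 1.536 / 1.768 ≈ 0.869
Estimated true score = 0.869·41 + (1 − 0.869)·30 ≈ 39.557
SE_est = SD · √(r(1 − r)) = 8.600 · √0.114 ≈ 8.600 · 0.338 ≈ 2.904
CI = 39.557 ± 1.96 · 2.904 → [33.865, 45.248]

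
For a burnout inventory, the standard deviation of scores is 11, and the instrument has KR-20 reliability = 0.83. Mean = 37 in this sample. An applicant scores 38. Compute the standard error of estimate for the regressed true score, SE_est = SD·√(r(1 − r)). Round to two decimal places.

SE_est = 11.00000·√[r(1 − r)] ≈ 4.13196

4.13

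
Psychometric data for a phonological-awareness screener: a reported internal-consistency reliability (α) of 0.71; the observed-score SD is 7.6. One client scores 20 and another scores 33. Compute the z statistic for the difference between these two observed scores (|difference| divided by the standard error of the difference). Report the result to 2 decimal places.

2.25

SEM = 7.60000 × √(1 − 0.71000) = 7.60000 × √0.29000 ≈ 7.60000 × 0.53852 ≈ 4.09273
SE_diff = √2 × SEM ≈ 5.78799
z = |20 − 33| / 5.78799 = 13 / 5.78799 ≈ 2.24603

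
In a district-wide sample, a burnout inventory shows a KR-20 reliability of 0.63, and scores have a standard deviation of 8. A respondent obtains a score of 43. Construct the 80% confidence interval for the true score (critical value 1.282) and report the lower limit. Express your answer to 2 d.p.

36.76

SEM = 8.00000 · √(1 − 0.63000) = 8.00000 · √0.37000 ≈ 8.00000 · 0.60828 ≈ 4.86621
Half-width = 1.282·4.86621 ≈ 6.23848
Lower bound: 43 − 6.23848 = 36.76152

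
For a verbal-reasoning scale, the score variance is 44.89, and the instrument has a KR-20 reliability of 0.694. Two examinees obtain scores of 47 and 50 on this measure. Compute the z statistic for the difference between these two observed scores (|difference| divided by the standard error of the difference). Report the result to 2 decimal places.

0.57

SD = √44.89 = 6.7000
SEM = 6.7000·√(1 − 0.6940) ≈ 3.7063
Standard error of the difference = 3.7063·√2 ≈ 5.2414
z = 3 / 5.2414 ≈ 0.5724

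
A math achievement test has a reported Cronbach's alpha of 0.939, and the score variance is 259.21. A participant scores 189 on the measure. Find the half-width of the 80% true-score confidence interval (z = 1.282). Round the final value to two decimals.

SD = √259.21 ≈ 16.100
SEM = 16.100·√(1 − 0.939) ≈ 3.976
Half-width = 1.282·3.976 ≈ 5.098

5.10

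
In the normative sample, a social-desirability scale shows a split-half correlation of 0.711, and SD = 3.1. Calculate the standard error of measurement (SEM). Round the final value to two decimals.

1.27

Full-length reliability (Spearman-Brown) = 2(0.711)/(1+0.711) ≈ 0.831
SEM = 3.100 · √(1 − 0.831) = 3.100 · √0.169 ≈ 3.100 · 0.411 ≈ 1.274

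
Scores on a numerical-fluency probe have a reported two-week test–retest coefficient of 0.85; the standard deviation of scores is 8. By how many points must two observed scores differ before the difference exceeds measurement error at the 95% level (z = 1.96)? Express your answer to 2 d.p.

8.59

SEM = 8.000 * √(1 − 0.850) = 8.000 * √0.150 ≈ 8.000 * 0.387 ≈ 3.098
Standard error of the difference = 3.098·√2 ≈ 4.382
Minimum reliable difference = 1.96 * SE_diff ≈ 1.96 * 4.382 ≈ 8.588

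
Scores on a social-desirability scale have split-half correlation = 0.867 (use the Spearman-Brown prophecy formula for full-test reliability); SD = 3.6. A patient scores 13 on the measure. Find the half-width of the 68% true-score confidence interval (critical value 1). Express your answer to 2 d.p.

0.96

Spearman-Brown: r = 2(0.867) / (1 + 0.867) = 1.734 / 1.867 ≈ 0.929
SEM = 3.600×√(1 − 0.929) ≈ 0.961
Half-width = 1×0.961 ≈ 0.961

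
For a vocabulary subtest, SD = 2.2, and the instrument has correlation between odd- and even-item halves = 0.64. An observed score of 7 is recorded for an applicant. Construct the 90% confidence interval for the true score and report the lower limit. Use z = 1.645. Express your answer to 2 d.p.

5.30

r_full = 2·0.64 / (1 + 0.64) ≃ 0.7805
SEM = 2.2000·√(1 − 0.7805) ≃ 1.0307
Margin = 1.645 · 1.0307 ≃ 1.6956
Lower limit = 7 − 1.6956 ≃ 5.3044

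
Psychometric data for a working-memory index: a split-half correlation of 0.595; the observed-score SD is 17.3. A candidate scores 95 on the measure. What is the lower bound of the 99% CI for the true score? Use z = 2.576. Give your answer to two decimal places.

r_full = 2·0.595 / (1 + 0.595) ≈ 0.7461
SEM = 17.3000 · √(1 − 0.7461) = 17.3000 · √0.2539 ≈ 17.3000 · 0.5039 ≈ 8.7175
Half-width = 2.576·8.7175 ≈ 22.4563
Lower bound: 95 − 22.4563 = 72.5437

72.54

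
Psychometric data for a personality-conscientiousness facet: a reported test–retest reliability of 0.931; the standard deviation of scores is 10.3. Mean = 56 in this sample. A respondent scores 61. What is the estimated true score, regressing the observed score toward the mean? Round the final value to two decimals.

60.66

T̂ = r·X + (1 − r)·M = 0.9310*61 + 0.0690*56 = 56.7910 + 3.8640 ≈ 60.6550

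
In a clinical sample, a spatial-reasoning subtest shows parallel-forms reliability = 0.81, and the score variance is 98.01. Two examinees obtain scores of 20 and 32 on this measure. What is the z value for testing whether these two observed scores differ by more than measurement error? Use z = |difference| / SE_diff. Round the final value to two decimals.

σ = 98.01^(1/2) = 9.900
The standard error of measurement is 9.900*√(1 − 0.810) ≈ 9.900*0.436 ≈ 4.315.
Standard error of the difference = 4.315·√2 ≈ 6.103
z = |20 − 32| / 6.103 = 12 / 6.103 ≈ 1.966

1.97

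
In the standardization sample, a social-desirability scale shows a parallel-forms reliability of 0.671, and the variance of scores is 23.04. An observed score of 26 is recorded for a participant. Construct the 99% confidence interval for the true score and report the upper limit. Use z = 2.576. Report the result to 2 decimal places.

SD = √23.04 ≈ 4.800
The standard error of measurement is 4.800×√(1 − 0.671) ≈ 4.800×0.574 ≈ 2.753.
Half-width = 2.576×2.753 ≈ 7.092
Upper bound: 26 + 7.092 = 33.092

33.09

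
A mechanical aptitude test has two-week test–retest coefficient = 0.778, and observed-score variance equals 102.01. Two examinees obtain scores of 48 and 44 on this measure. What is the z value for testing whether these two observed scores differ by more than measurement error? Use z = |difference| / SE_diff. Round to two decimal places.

0.59

SD = √102.01 ≈ 10.1000
SEM = 10.1000 × √(1 − 0.7780) = 10.1000 × √0.2220 ≈ 10.1000 × 0.4712 ≈ 4.7588
Standard error of the difference = 4.7588·√2 ≈ 6.7300
z = |48 − 44| / 6.7300 = 4 / 6.7300 ≈ 0.5944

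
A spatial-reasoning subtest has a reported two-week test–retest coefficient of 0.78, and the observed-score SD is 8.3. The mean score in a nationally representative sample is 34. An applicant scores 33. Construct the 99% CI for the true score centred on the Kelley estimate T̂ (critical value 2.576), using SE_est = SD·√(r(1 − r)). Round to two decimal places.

T̂ = 0.7800(33) + 0.2200(34) ≈ 33.2200
SE_est = SD * √(r(1 − r)) = 8.3000 * √0.1716 ≈ 8.3000 * 0.4142 ≈ 3.4382
CI = 33.2200 ± 2.576 * 3.4382 → [24.3631, 42.0769]

[24.36, 42.08]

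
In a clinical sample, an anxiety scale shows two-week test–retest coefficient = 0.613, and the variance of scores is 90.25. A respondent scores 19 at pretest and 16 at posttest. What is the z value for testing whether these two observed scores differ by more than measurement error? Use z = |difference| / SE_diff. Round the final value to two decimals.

0.36

σ = 90.25^(1/2) = 9.500
SEM = 9.500·√(1 − 0.613) ≈ 5.910
SE_diff = SEM · √2 ≈ 5.910 · 1.414 ≈ 8.358
z = |19 − 16| / 8.358 = 3 / 8.358 ≈ 0.359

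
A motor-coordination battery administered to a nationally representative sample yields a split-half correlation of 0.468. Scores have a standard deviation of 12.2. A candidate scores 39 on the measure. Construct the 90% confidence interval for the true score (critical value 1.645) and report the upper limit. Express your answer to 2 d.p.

Full-length reliability (Spearman-Brown) = 2(0.468)/(1+0.468) ≃ 0.6376
The standard error of measurement is 12.2000·√(1 − 0.6376) ≃ 12.2000·0.6020 ≃ 7.3443.
Half-width = 1.645·7.3443 ≃ 12.0814
Upper limit = 39 + 12.0814 ≃ 51.0814

51.08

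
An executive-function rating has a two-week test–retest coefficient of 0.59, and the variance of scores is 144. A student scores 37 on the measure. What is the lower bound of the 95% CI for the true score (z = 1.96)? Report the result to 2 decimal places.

σ = 144^(1/2) = 12.0000
SEM = 12.0000·√(1 − 0.5900) ≈ 7.6837
Margin = 1.96 · 7.6837 ≈ 15.0601
Lower limit = 37 − 15.0601 ≈ 21.9399

21.94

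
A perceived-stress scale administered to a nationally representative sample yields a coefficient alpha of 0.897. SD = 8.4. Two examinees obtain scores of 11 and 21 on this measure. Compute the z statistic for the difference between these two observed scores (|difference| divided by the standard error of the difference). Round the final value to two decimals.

SEM = 8.400 · √(1 − 0.897) = 8.400 · √0.103 ≈ 8.400 · 0.321 ≈ 2.696
Standard error of the difference = 2.696·√2 ≈ 3.813
z = |11 − 21| / 3.813 = 10 / 3.813 ≈ 2.623

2.62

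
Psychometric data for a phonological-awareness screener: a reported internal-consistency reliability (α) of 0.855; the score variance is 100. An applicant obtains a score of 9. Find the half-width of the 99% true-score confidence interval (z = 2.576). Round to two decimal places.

SD = √100 ≈ 10.000
SEM = 10.000·√(1 − 0.855) ≈ 3.808
Margin = 2.576 · 3.808 ≈ 9.809

9.81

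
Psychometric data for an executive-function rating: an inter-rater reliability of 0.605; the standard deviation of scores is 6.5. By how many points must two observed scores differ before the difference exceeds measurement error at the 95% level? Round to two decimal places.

11.32

SEM = 6.500 × √(1 − 0.605) = 6.500 × √0.395 ≈ 6.500 × 0.628 ≈ 4.085
Standard error of the difference = 4.085·√2 ≈ 5.777
Smallest detectable difference = 1.96×5.777 ≈ 11.324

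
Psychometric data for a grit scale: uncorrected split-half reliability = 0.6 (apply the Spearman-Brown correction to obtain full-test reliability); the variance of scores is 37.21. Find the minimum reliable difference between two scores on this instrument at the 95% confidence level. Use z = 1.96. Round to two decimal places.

8.45

SD = √37.21 = 6.10000
r_full = 2·0.6 / (1 + 0.6) ≈ 0.75000
The standard error of measurement is 6.10000*√(1 − 0.75000) ≈ 6.10000*0.50000 ≈ 3.05000.
SE_diff = SEM * √2 ≈ 3.05000 * 1.41421 ≈ 4.31335
Minimum reliable difference = 1.96 * SE_diff ≈ 1.96 * 4.31335 ≈ 8.45417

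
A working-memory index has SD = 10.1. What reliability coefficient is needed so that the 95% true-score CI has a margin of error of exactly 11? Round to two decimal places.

0.69

SEM needed = half-width / z = 11/1.96 ≃ 5.61224
r = 1 − (SEM / SD)² = 1 − (5.61224 / 10.1)² ≃ 1 − 0.30877 ≃ 0.69123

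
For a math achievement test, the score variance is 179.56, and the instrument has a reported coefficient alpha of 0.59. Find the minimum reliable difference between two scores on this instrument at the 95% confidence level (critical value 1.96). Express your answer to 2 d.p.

23.78

σ = 179.56^(1/2) = 13.4000
The standard error of measurement is 13.4000*√(1 − 0.5900) ≈ 13.4000*0.6403 ≈ 8.5802.
Standard error of the difference = 8.5802·√2 ≈ 12.1342
Smallest detectable difference = 1.96*12.1342 ≈ 23.7831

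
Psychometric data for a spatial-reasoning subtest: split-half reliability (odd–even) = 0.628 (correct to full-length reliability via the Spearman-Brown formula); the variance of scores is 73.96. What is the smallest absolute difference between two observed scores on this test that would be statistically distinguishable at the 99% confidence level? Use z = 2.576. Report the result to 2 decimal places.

14.98

σ = 73.96^(1/2) = 8.6000
Spearman-Brown: r = 2(0.628) / (1 + 0.628) = 1.2560 / 1.6280 ≈ 0.7715
SEM = 8.6000×√(1 − 0.7715) ≈ 4.1110
SE_diff = SEM × √2 ≈ 4.1110 × 1.4142 ≈ 5.8138
Minimum reliable difference = 2.576 × SE_diff ≈ 2.576 × 5.8138 ≈ 14.9763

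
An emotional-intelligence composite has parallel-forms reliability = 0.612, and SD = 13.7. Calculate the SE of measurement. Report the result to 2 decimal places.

8.53

SEM = 13.70000 * √(1 − 0.61200) = 13.70000 * √0.38800 ≃ 13.70000 * 0.62290 ≃ 8.53368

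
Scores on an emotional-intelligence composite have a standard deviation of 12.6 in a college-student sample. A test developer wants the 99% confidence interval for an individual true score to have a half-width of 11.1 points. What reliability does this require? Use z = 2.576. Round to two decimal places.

Required SEM = 11.1 / 2.576 ≃ 4.309
Required reliability = 1 − (SEM/SD)² = 1 − 0.117 ≃ 0.883

0.88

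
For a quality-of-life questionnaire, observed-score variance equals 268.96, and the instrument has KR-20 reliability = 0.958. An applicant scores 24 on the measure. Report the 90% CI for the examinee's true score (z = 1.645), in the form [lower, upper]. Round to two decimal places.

SD = √268.96 ≃ 16.40000
SEM = 16.40000×√(1 − 0.95800) ≃ 3.36100
Margin = 1.645 × 3.36100 ≃ 5.52884
90% CI: 24 ± 5.52884 = [18.47116, 29.52884]

[18.47, 29.53]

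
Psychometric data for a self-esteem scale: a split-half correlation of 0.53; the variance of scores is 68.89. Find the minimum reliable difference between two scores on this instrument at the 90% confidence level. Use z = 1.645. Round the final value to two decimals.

10.70

σ = 68.89^(1/2) = 8.300
r_full = 2·0.53 / (1 + 0.53) ≈ 0.693
The standard error of measurement is 8.300·√(1 − 0.693) ≈ 8.300·0.554 ≈ 4.600.
Standard error of the difference = 4.600·√2 ≈ 6.506
Smallest detectable difference = 1.645·6.506 ≈ 10.702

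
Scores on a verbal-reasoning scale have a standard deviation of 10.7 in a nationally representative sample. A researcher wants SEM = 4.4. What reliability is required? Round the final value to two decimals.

r = 1 − (SEM / SD)² = 1 − (4.4000 / 10.7)² ≈ 1 − 0.1691 ≈ 0.8309

0.83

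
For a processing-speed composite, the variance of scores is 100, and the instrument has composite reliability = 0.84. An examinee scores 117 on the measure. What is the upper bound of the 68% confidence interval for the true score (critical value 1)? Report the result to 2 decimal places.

121.00

σ = 100^(1/2) = 10.000
SEM = 10.000 · √(1 − 0.840) = 10.000 · √0.160 ≈ 10.000 · 0.400 ≈ 4.000
Margin = 1 · 4.000 ≈ 4.000
Upper limit = 117 + 4.000 ≈ 121.000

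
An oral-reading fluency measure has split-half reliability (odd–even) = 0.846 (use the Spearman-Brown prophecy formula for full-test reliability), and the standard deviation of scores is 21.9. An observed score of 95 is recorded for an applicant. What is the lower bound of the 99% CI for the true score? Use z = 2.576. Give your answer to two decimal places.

Full-length reliability (Spearman-Brown) = 2(0.846)/(1+0.846) ≈ 0.91658
SEM = 21.90000·√(1 − 0.91658) ≈ 6.32541
Half-width = 2.576·6.32541 ≈ 16.29425
Lower bound: 95 − 16.29425 = 78.70575

78.71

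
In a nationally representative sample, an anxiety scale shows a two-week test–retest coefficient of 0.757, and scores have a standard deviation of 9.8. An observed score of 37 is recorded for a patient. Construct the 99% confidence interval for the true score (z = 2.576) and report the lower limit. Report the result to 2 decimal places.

SEM = 9.800 · √(1 − 0.757) = 9.800 · √0.243 ≃ 9.800 · 0.493 ≃ 4.831
Half-width = 2.576·4.831 ≃ 12.444
Lower limit = 37 − 12.444 ≃ 24.556

24.56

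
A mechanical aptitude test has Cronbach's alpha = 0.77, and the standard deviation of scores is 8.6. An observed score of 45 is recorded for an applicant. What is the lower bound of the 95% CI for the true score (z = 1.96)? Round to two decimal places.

The standard error of measurement is 8.600×√(1 − 0.770) ≈ 8.600×0.480 ≈ 4.124.
1.96 × SEM ≈ 8.084
Lower limit = 45 − 8.084 ≈ 36.916

36.92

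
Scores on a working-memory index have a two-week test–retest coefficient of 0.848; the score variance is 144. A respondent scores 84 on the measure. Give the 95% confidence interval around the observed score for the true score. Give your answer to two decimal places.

[74.83, 93.17]

σ = 144^(1/2) = 12.000
SEM = 12.000 × √(1 − 0.848) = 12.000 × √0.152 ≃ 12.000 × 0.390 ≃ 4.678
1.96 × SEM ≃ 9.170
95% CI: 84 ± 9.170 = [74.830, 93.170]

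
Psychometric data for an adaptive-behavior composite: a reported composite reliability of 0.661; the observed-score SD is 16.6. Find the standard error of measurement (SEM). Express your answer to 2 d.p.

9.67

The standard error of measurement is 16.6000·√(1 − 0.6610) ≈ 16.6000·0.5822 ≈ 9.6651.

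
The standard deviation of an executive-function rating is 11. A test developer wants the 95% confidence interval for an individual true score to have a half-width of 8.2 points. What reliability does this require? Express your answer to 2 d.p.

0.86

SEM needed = half-width / z = 8.2/1.96 ≃ 4.1837
Required reliability = 1 − (SEM/SD)² = 1 − 0.1447 ≃ 0.8553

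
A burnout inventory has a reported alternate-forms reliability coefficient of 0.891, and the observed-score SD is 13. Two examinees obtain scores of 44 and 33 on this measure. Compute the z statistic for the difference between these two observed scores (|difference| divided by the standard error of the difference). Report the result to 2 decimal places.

SEM = 13.000×√(1 − 0.891) ≈ 4.292
SE_diff = √2 × SEM ≈ 6.070
z = 11 / 6.070 ≈ 1.812

1.81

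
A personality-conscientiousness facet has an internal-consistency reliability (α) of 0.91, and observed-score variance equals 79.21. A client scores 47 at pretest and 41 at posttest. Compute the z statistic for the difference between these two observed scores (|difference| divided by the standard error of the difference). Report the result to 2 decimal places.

σ = 79.21^(1/2) = 8.900
The standard error of measurement is 8.900×√(1 − 0.910) ≈ 8.900×0.300 ≈ 2.670.
SE_diff = SEM × √2 ≈ 2.670 × 1.414 ≈ 3.776
z = 6 / 3.776 ≈ 1.589

1.59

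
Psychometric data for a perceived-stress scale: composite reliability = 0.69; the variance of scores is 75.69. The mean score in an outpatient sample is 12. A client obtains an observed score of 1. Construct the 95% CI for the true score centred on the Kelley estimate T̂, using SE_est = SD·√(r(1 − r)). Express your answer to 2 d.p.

[-3.48, 12.30]

SD = √75.69 ≈ 8.7000
T̂ = 0.6900(1) + 0.3100(12) ≈ 4.4100
SE_est = 8.7000·√[r(1 − r)] ≈ 4.0237
CI = 4.4100 ± 1.96 * 4.0237 → [-3.4764, 12.2964]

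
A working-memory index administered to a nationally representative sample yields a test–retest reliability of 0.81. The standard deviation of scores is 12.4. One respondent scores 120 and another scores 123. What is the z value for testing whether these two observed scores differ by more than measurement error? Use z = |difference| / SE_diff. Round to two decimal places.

0.39

SEM = 12.4000·√(1 − 0.8100) ≈ 5.4050
SE_diff = SEM · √2 ≈ 5.4050 · 1.4142 ≈ 7.6439
z = 3 / 7.6439 ≈ 0.3925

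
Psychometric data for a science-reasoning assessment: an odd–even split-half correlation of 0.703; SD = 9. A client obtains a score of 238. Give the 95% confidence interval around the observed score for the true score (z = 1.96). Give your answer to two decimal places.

Full-length reliability (Spearman-Brown) = 2(0.703)/(1+0.703) ≈ 0.8256
SEM = 9.0000*√(1 − 0.8256) ≈ 3.7585
Half-width = 1.96*3.7585 ≈ 7.3666
Interval: (230.6334, 245.3666)

[230.63, 245.37]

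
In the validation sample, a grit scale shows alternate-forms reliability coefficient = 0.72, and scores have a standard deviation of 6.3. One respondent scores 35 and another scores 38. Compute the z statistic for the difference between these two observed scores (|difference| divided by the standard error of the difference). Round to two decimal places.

SEM = 6.3000×√(1 − 0.7200) ≃ 3.3336
Standard error of the difference = 3.3336·√2 ≃ 4.7145
z = |35 − 38| / 4.7145 = 3 / 4.7145 ≃ 0.6363

0.64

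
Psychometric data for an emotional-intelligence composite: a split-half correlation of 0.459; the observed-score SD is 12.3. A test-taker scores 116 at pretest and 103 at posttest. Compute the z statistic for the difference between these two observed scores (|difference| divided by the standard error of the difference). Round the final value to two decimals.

1.23

Spearman-Brown: r = 2(0.459) / (1 + 0.459) = 0.91800 / 1.45900 ≈ 0.62920
The standard error of measurement is 12.30000×√(1 − 0.62920) ≈ 12.30000×0.60894 ≈ 7.48990.
Standard error of the difference = 7.48990·√2 ≈ 10.59232
z = |116 − 103| / 10.59232 = 13 / 10.59232 ≈ 1.22730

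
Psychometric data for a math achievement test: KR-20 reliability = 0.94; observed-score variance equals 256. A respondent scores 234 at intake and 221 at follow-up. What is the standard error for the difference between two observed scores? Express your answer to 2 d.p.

SD = √256 = 16.00000
SEM = 16.00000 × √(1 − 0.94000) = 16.00000 × √0.06000 ≃ 16.00000 × 0.24495 ≃ 3.91918
Standard error of the difference = 3.91918·√2 ≃ 5.54256

5.54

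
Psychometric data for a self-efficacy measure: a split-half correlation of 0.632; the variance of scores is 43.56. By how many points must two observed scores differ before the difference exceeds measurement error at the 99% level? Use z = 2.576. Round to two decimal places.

11.42

σ = 43.56^(1/2) = 6.60000
Full-length reliability (Spearman-Brown) = 2(0.632)/(1+0.632) ≈ 0.77451
SEM = 6.60000 · √(1 − 0.77451) = 6.60000 · √0.22549 ≈ 6.60000 · 0.47486 ≈ 3.13406
SE_diff = √2 · SEM ≈ 4.43223
Smallest detectable difference = 2.576·4.43223 ≈ 11.41744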